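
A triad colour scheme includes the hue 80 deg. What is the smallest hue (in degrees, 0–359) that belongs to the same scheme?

A triad places three hues 120° apart.
The full set through 80° is {80°, 200°, 320°}.

80°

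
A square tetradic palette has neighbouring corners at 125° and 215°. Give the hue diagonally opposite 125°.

A square tetradic scheme places four hues 90° apart; opposite corners are 180° apart.
125 + 180 = 305°

305°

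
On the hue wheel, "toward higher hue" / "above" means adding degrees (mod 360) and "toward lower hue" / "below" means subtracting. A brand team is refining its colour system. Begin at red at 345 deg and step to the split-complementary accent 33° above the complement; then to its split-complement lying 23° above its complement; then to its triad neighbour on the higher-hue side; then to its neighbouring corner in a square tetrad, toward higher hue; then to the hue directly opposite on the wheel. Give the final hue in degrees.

71°

split-comp 33° ↑ +213°: 345 + 213 = 558 → 558 − 360 = 198°
split-comp 23° ↑ +203°: 198 + 203 = 401 → 401 − 360 = 41°
triadic ↑ +120°: 41 + 120 = 161°
square ↑ +90°: 161 + 90 = 251°
complement +180°: 251 + 180 = 431 → 431 − 360 = 71°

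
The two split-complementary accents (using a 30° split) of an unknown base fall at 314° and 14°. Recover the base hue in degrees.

The accents sit 30° either side of the complement, so the complement is their short-arc midpoint on the wheel.
Short-arc midpoint of 314° and 14°: 344°.
Base is 180° from the complement: 344 − 180 = 164°

164°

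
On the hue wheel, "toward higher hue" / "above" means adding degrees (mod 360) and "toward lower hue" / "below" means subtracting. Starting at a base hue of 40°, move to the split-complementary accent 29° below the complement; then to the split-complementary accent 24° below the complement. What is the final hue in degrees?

40 + 151 = 191°   (split-comp 29° ↓)
191 + 156 = 347°   (split-comp 24° ↓)

347°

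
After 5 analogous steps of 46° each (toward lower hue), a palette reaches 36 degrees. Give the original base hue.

5 steps of 46° (toward lower hue) give a net shift of −230°.
Start = end − shift: 36 + 230 = 266°

266°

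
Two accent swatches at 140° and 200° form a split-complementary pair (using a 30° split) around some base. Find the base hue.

350°

The accents sit 30° either side of the complement, so the complement is their short-arc midpoint on the wheel.
Short-arc midpoint of 140° and 200°: 170°.
Base is 180° from the complement: 170 − 180 = -10 → -10 + 360 = 350°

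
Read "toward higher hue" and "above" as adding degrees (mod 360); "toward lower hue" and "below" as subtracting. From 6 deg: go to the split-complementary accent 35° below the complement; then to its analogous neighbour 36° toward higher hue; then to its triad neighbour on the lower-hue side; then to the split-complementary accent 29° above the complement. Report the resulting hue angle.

6 + 145 = 151°   (split-comp 35° ↓)
151 + 36 = 187°   (analog 36° ↑)
187 − 120 = 67°   (triadic ↓)
67 + 209 = 276°   (split-comp 29° ↑)

276°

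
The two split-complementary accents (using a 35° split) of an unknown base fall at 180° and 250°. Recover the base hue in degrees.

35°

The accents sit 35° either side of the complement, so the complement is their short-arc midpoint on the wheel.
Short-arc midpoint of 180° and 250°: 215°.
Base is 180° from the complement: 215 − 180 = 35°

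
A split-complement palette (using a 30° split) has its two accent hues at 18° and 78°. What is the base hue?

228°

The accents sit 30° either side of the complement, so the complement is their short-arc midpoint on the wheel.
Short-arc midpoint of 18° and 78°: 48°.
Base is 180° from the complement: 48 − 180 = -132 → -132 + 360 = 228°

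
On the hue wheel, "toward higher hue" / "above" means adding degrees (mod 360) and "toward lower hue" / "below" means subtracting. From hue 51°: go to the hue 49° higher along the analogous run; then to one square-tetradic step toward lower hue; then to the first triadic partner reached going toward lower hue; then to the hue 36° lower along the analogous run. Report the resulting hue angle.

analog 49° ↑ +49°: 51 + 49 = 100°
square ↓ −90°: 100 − 90 = 10°
triadic ↓ −120°: 10 − 120 = -110 → -110 + 360 = 250°
analog 36° ↓ −36°: 250 − 36 = 214°

214°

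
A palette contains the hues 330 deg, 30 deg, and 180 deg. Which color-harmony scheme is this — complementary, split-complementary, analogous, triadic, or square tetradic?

Sort the hues: 30°, 180°, 330°.
Successive gaps around the wheel: 150°, 150°, 60°.
Two 150° gaps and one 60° gap — a base hue opposite a pair of accents 30° either side of its complement — is the split-complementary pattern.

split-complementary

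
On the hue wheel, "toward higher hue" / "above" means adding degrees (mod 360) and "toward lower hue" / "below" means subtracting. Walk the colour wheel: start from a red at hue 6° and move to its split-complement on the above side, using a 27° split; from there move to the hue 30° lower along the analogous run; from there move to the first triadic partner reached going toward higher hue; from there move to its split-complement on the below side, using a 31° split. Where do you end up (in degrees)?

92°

6 + 207 = 213°   (split-comp 27° ↑)
213 − 30 = 183°   (analog 30° ↓)
183 + 120 = 303°   (triadic ↑)
303 + 149 = 452 → 452 − 360 = 92°   (split-comp 31° ↓)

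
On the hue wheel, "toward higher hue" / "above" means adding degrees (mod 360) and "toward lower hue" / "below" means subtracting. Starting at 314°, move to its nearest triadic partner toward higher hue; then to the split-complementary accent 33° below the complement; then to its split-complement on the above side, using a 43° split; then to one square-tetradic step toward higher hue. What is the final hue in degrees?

174°

314 + 120 = 434 → 434 − 360 = 74°   (triadic ↑)
74 + 147 = 221°   (split-comp 33° ↓)
221 + 223 = 444 → 444 − 360 = 84°   (split-comp 43° ↑)
84 + 90 = 174°   (square ↑)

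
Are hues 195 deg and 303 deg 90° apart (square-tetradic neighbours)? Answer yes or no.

Angular distance: |195 − 303| = 108 = 108°.
90° apart (square-tetradic neighbours) requires 90°.

no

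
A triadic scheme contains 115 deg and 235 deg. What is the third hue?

A triad spaces three hues 120° apart.
The full set is {115°, 235°, 355°}.

355°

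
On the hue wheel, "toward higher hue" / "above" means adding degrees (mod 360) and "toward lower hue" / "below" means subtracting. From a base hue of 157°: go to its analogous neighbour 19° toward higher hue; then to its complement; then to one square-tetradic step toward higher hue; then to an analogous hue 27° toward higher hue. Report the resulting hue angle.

113°

157 + 19 = 176°   (analog 19° ↑)
176 + 180 = 356°   (complement)
356 + 90 = 446 → 446 − 360 = 86°   (square ↑)
86 + 27 = 113°   (analog 27° ↑)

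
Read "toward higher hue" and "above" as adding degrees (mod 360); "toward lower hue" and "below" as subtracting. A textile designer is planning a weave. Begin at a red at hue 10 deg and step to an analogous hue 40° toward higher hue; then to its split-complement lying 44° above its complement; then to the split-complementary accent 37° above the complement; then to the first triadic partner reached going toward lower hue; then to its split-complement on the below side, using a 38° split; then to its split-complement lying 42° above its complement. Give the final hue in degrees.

10 + 40 = 50°   (analog 40° ↑)
50 + 224 = 274°   (split-comp 44° ↑)
274 + 217 = 491 → 491 − 360 = 131°   (split-comp 37° ↑)
131 − 120 = 11°   (triadic ↓)
11 + 142 = 153°   (split-comp 38° ↓)
153 + 222 = 375 → 375 − 360 = 15°   (split-comp 42° ↑)

15°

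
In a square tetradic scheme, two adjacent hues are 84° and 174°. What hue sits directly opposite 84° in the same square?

264°

A square tetradic scheme places four hues 90° apart; opposite corners are 180° apart.
84 + 180 = 264°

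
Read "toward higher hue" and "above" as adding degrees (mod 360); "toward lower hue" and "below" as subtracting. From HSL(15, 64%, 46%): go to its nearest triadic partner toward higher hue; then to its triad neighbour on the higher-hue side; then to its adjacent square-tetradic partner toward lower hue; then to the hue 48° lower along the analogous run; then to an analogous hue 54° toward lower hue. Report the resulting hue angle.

63°

15 + 120 = 135°   (triadic ↑)
135 + 120 = 255°   (triadic ↑)
255 − 90 = 165°   (square ↓)
165 − 48 = 117°   (analog 48° ↓)
117 − 54 = 63°   (analog 54° ↓)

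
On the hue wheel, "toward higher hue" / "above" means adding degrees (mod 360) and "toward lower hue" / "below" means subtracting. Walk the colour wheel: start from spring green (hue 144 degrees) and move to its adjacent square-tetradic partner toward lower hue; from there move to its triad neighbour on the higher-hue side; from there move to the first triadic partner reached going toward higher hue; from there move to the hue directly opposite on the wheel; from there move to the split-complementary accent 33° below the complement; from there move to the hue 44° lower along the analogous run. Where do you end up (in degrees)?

−90° (square ↓): 144 − 90 = 54°
+120° (triadic ↑): 54 + 120 = 174°
+120° (triadic ↑): 174 + 120 = 294°
+180° (complement): 294 + 180 = 474 → 474 − 360 = 114°
+147° (split-comp 33° ↓): 114 + 147 = 261°
−44° (analog 44° ↓): 261 − 44 = 217°

217°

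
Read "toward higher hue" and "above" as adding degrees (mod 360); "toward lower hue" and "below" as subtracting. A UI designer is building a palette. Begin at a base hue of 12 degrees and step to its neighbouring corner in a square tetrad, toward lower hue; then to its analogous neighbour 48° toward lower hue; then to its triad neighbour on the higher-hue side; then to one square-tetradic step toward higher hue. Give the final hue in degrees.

84°

12 − 90 = -78 → -78 + 360 = 282°   (square ↓)
282 − 48 = 234°   (analog 48° ↓)
234 + 120 = 354°   (triadic ↑)
354 + 90 = 444 → 444 − 360 = 84°   (square ↑)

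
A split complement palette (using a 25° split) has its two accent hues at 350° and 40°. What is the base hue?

The accents sit 25° either side of the complement, so the complement is their short-arc midpoint on the wheel.
Short-arc midpoint of 350° and 40°: 15°.
Base is 180° from the complement: 15 − 180 = -165 → -165 + 360 = 195°

195°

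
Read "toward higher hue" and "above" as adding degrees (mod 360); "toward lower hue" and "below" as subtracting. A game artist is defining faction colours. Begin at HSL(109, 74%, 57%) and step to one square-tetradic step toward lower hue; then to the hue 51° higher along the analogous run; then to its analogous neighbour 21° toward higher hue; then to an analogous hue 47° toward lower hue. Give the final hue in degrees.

square ↓ −90°: 109 − 90 = 19°
analog 51° ↑ +51°: 19 + 51 = 70°
analog 21° ↑ +21°: 70 + 21 = 91°
analog 47° ↓ −47°: 91 − 47 = 44°

44°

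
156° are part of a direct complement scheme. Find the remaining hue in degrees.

The complement sits 180° across the wheel.
The full set through 156° is {156°, 336°}.
Given {156°}, the missing hue is 336°.

336°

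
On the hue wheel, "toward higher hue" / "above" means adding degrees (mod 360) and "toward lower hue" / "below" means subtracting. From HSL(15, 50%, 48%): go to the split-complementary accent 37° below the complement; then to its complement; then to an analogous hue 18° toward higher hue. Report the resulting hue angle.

split-comp 37° ↓ +143°: 15 + 143 = 158°
complement +180°: 158 + 180 = 338°
analog 18° ↑ +18°: 338 + 18 = 356°

356°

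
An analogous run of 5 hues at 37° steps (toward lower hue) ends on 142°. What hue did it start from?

4 steps of 37° (toward lower hue) give a net shift of −148°.
Start = end − shift: 142 + 148 = 290°

290°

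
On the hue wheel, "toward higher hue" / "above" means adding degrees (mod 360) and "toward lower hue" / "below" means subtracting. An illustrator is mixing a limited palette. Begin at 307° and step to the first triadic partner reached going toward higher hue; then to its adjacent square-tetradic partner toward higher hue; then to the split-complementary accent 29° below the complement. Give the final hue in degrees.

308°

triadic ↑ +120°: 307 + 120 = 427 → 427 − 360 = 67°
square ↑ +90°: 67 + 90 = 157°
split-comp 29° ↓ +151°: 157 + 151 = 308°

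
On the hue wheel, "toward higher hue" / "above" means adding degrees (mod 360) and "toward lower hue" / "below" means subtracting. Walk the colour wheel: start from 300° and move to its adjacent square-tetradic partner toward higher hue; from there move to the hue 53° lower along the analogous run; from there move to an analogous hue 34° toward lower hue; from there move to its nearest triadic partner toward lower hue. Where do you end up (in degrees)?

300 + 90 = 390 → 390 − 360 = 30°   (square ↑)
30 − 53 = -23 → -23 + 360 = 337°   (analog 53° ↓)
337 − 34 = 303°   (analog 34° ↓)
303 − 120 = 183°   (triadic ↓)

183°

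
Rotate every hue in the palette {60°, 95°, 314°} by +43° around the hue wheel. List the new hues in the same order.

103°, 138°, 357°

60 + 43 = 103°
95 + 43 = 138°
314 + 43 = 357°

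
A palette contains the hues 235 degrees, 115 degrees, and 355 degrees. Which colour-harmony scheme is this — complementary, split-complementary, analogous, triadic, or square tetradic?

Sort the hues: 115°, 235°, 355°.
Successive gaps around the wheel: 120°, 120°, 120°.
Three hues equally spaced 120° apart form a triad.

triadic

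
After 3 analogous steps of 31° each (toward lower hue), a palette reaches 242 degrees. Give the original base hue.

3 steps of 31° (toward lower hue) give a net shift of −93°.
Start = end − shift: 242 + 93 = 335°

335°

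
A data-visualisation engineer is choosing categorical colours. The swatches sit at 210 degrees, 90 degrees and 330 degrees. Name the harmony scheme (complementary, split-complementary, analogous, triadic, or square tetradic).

triadic

Sort the hues: 90°, 210°, 330°.
Successive gaps around the wheel: 120°, 120°, 120°.
Three hues equally spaced 120° apart form a triad.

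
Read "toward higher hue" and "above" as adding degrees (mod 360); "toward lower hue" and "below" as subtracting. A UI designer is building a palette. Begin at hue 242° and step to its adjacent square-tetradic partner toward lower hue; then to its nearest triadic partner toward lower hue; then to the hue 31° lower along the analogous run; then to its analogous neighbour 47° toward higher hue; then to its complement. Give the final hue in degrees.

228°

−90° (square ↓): 242 − 90 = 152°
−120° (triadic ↓): 152 − 120 = 32°
−31° (analog 31° ↓): 32 − 31 = 1°
+47° (analog 47° ↑): 1 + 47 = 48°
+180° (complement): 48 + 180 = 228°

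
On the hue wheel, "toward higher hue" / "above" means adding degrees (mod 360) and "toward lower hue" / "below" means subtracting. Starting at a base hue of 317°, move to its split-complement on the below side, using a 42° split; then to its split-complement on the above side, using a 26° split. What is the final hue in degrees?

split-comp 42° ↓ +138°: 317 + 138 = 455 → 455 − 360 = 95°
split-comp 26° ↑ +206°: 95 + 206 = 301°

301°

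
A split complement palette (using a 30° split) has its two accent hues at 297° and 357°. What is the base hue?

147°

The accents sit 30° either side of the complement, so the complement is their short-arc midpoint on the wheel.
Short-arc midpoint of 297° and 357°: 327°.
Base is 180° from the complement: 327 − 180 = 147°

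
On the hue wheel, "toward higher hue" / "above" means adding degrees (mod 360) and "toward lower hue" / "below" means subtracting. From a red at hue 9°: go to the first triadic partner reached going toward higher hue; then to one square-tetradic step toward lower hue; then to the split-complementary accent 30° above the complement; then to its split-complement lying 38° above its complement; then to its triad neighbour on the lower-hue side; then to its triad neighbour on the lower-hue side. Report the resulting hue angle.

227°

triadic ↑ +120°: 9 + 120 = 129°
square ↓ −90°: 129 − 90 = 39°
split-comp 30° ↑ +210°: 39 + 210 = 249°
split-comp 38° ↑ +218°: 249 + 218 = 467 → 467 − 360 = 107°
triadic ↓ −120°: 107 − 120 = -13 → -13 + 360 = 347°
triadic ↓ −120°: 347 − 120 = 227°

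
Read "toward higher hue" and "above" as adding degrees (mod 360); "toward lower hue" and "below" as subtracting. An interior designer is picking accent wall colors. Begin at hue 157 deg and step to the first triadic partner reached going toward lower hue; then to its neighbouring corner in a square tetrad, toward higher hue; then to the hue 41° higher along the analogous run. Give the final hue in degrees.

168°

triadic ↓ −120°: 157 − 120 = 37°
square ↑ +90°: 37 + 90 = 127°
analog 41° ↑ +41°: 127 + 41 = 168°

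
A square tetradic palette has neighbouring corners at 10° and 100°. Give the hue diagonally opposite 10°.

190°

A square tetradic scheme places four hues 90° apart; opposite corners are 180° apart.
10 + 180 = 190°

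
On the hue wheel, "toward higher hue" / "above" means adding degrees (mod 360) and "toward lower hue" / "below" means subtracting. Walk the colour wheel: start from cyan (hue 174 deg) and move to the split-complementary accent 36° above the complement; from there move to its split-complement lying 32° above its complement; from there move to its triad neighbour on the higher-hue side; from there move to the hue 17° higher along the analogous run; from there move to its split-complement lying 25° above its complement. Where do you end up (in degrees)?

224°

+216° (split-comp 36° ↑): 174 + 216 = 390 → 390 − 360 = 30°
+212° (split-comp 32° ↑): 30 + 212 = 242°
+120° (triadic ↑): 242 + 120 = 362 → 362 − 360 = 2°
+17° (analog 17° ↑): 2 + 17 = 19°
+205° (split-comp 25° ↑): 19 + 205 = 224°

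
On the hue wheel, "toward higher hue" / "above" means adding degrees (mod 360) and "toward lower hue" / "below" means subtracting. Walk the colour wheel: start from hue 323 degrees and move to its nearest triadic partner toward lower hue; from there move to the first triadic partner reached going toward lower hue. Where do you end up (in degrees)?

−120° (triadic ↓): 323 − 120 = 203°
−120° (triadic ↓): 203 − 120 = 83°

83°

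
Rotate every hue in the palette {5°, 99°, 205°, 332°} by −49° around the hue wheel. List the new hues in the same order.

316°, 50°, 156°, 283°

5 − 49 = -44 → -44 + 360 = 316°
99 − 49 = 50°
205 − 49 = 156°
332 − 49 = 283°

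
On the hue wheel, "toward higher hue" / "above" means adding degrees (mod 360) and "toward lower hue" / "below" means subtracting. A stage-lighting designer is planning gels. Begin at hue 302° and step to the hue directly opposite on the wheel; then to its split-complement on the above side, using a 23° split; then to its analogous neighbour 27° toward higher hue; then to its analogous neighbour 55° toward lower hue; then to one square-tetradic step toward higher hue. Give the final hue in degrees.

27°

complement +180°: 302 + 180 = 482 → 482 − 360 = 122°
split-comp 23° ↑ +203°: 122 + 203 = 325°
analog 27° ↑ +27°: 325 + 27 = 352°
analog 55° ↓ −55°: 352 − 55 = 297°
square ↑ +90°: 297 + 90 = 387 → 387 − 360 = 27°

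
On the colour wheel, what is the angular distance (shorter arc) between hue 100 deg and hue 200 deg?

100°

|100 − 200| = 100.
100 ≤ 180, so the shorter arc is 100°.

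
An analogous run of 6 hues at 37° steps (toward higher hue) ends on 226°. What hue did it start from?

41°

5 steps of 37° (toward higher hue) give a net shift of +185°.
Start = end − shift: 226 − 185 = 41°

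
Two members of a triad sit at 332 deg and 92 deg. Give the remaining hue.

A triad spaces three hues 120° apart.
The full set is {92°, 212°, 332°}.

212°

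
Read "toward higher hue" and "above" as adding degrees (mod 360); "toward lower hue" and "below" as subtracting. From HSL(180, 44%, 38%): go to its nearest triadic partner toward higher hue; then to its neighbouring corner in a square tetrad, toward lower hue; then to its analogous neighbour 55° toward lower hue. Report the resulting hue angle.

155°

triadic ↑ +120°: 180 + 120 = 300°
square ↓ −90°: 300 − 90 = 210°
analog 55° ↓ −55°: 210 − 55 = 155°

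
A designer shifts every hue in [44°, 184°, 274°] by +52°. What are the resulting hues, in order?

96°, 236°, 326°

44 + 52 = 96°
184 + 52 = 236°
274 + 52 = 326°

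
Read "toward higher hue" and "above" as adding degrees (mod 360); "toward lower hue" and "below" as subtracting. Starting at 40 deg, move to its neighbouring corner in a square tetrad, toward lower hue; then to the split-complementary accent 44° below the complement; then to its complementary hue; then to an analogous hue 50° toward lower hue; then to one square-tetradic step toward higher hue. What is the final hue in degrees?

306°

−90° (square ↓): 40 − 90 = -50 → -50 + 360 = 310°
+136° (split-comp 44° ↓): 310 + 136 = 446 → 446 − 360 = 86°
+180° (complement): 86 + 180 = 266°
−50° (analog 50° ↓): 266 − 50 = 216°
+90° (square ↑): 216 + 90 = 306°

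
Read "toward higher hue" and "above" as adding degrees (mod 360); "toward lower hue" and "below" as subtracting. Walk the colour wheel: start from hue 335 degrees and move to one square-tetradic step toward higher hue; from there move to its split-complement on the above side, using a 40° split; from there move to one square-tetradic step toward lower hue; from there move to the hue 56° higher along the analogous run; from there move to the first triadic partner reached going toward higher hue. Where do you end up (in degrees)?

11°

+90° (square ↑): 335 + 90 = 425 → 425 − 360 = 65°
+220° (split-comp 40° ↑): 65 + 220 = 285°
−90° (square ↓): 285 − 90 = 195°
+56° (analog 56° ↑): 195 + 56 = 251°
+120° (triadic ↑): 251 + 120 = 371 → 371 − 360 = 11°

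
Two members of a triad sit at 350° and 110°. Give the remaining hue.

A triad spaces three hues 120° apart.
The full set is {110°, 230°, 350°}.

230°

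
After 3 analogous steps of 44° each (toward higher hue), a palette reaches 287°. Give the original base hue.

155°

3 steps of 44° (toward higher hue) give a net shift of +132°.
Start = end − shift: 287 − 132 = 155°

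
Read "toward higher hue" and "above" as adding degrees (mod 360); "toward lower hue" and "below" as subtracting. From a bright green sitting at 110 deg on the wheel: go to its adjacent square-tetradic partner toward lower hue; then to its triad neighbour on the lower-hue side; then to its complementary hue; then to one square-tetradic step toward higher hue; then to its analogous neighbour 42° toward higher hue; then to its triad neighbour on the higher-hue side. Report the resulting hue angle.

110 − 90 = 20°   (square ↓)
20 − 120 = -100 → -100 + 360 = 260°   (triadic ↓)
260 + 180 = 440 → 440 − 360 = 80°   (complement)
80 + 90 = 170°   (square ↑)
170 + 42 = 212°   (analog 42° ↑)
212 + 120 = 332°   (triadic ↑)

332°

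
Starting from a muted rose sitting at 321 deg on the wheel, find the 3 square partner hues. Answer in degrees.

A square tetradic scheme places four hues every 90°.
321 + 90 = 411 → 411 − 360 = 51°
321 + 180 = 501 → 501 − 360 = 141°
321 + 270 = 591 → 591 − 360 = 231°

51°, 141°, 231°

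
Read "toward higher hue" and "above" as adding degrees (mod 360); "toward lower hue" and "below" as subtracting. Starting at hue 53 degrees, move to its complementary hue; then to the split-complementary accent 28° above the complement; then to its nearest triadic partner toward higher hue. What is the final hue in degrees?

201°

complement +180°: 53 + 180 = 233°
split-comp 28° ↑ +208°: 233 + 208 = 441 → 441 − 360 = 81°
triadic ↑ +120°: 81 + 120 = 201°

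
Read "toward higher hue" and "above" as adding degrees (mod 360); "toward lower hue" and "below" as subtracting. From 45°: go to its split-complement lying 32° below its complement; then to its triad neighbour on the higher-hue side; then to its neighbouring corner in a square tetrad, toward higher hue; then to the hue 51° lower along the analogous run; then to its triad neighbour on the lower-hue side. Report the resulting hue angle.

+148° (split-comp 32° ↓): 45 + 148 = 193°
+120° (triadic ↑): 193 + 120 = 313°
+90° (square ↑): 313 + 90 = 403 → 403 − 360 = 43°
−51° (analog 51° ↓): 43 − 51 = -8 → -8 + 360 = 352°
−120° (triadic ↓): 352 − 120 = 232°

232°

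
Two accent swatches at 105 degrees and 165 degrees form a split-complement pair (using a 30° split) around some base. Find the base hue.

The accents sit 30° either side of the complement, so the complement is their short-arc midpoint on the wheel.
Short-arc midpoint of 105° and 165°: 135°.
Base is 180° from the complement: 135 − 180 = -45 → -45 + 360 = 315°

315°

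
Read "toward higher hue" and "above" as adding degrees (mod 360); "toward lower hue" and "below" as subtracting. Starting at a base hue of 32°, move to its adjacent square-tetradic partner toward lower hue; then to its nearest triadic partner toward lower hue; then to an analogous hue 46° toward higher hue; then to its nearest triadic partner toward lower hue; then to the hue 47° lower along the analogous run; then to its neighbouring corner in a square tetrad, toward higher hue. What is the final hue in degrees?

151°

−90° (square ↓): 32 − 90 = -58 → -58 + 360 = 302°
−120° (triadic ↓): 302 − 120 = 182°
+46° (analog 46° ↑): 182 + 46 = 228°
−120° (triadic ↓): 228 − 120 = 108°
−47° (analog 47° ↓): 108 − 47 = 61°
+90° (square ↑): 61 + 90 = 151°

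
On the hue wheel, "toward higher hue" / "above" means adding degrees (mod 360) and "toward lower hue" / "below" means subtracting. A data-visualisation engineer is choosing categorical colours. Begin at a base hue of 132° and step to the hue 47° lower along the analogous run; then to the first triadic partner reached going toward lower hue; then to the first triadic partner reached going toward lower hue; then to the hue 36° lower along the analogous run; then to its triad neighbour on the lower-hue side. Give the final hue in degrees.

49°

analog 47° ↓ −47°: 132 − 47 = 85°
triadic ↓ −120°: 85 − 120 = -35 → -35 + 360 = 325°
triadic ↓ −120°: 325 − 120 = 205°
analog 36° ↓ −36°: 205 − 36 = 169°
triadic ↓ −120°: 169 − 120 = 49°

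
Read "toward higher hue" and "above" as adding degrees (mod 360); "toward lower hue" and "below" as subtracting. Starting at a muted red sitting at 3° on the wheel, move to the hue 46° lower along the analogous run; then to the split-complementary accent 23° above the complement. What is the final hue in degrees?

160°

analog 46° ↓ −46°: 3 − 46 = -43 → -43 + 360 = 317°
split-comp 23° ↑ +203°: 317 + 203 = 520 → 520 − 360 = 160°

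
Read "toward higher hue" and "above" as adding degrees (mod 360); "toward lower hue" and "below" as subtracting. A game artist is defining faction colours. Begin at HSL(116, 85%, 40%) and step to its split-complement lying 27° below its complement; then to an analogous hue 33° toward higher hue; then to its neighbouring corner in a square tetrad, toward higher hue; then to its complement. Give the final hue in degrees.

212°

+153° (split-comp 27° ↓): 116 + 153 = 269°
+33° (analog 33° ↑): 269 + 33 = 302°
+90° (square ↑): 302 + 90 = 392 → 392 − 360 = 32°
+180° (complement): 32 + 180 = 212°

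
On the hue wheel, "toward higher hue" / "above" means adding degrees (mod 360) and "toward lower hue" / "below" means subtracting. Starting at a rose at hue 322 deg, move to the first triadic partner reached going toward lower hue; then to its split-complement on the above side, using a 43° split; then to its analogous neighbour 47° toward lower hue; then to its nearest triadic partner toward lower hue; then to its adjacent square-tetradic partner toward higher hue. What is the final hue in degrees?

348°

−120° (triadic ↓): 322 − 120 = 202°
+223° (split-comp 43° ↑): 202 + 223 = 425 → 425 − 360 = 65°
−47° (analog 47° ↓): 65 − 47 = 18°
−120° (triadic ↓): 18 − 120 = -102 → -102 + 360 = 258°
+90° (square ↑): 258 + 90 = 348°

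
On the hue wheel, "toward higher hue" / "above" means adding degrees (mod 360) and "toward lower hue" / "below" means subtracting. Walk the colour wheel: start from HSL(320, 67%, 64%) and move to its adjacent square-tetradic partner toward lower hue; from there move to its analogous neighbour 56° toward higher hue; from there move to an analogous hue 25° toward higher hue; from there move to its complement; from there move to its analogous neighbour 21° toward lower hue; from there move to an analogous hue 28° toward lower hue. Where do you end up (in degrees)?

square ↓ −90°: 320 − 90 = 230°
analog 56° ↑ +56°: 230 + 56 = 286°
analog 25° ↑ +25°: 286 + 25 = 311°
complement +180°: 311 + 180 = 491 → 491 − 360 = 131°
analog 21° ↓ −21°: 131 − 21 = 110°
analog 28° ↓ −28°: 110 − 28 = 82°

82°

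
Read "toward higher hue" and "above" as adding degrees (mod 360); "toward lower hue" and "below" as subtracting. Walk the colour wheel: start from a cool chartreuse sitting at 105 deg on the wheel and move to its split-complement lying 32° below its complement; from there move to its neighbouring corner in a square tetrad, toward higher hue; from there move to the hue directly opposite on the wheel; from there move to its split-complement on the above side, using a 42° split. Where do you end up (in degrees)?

105 + 148 = 253°   (split-comp 32° ↓)
253 + 90 = 343°   (square ↑)
343 + 180 = 523 → 523 − 360 = 163°   (complement)
163 + 222 = 385 → 385 − 360 = 25°   (split-comp 42° ↑)

25°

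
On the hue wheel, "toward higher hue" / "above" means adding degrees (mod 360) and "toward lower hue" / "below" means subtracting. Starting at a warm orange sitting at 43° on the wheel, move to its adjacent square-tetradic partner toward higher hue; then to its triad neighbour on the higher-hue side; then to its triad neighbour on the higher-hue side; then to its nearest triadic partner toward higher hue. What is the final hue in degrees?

133°

square ↑ +90°: 43 + 90 = 133°
triadic ↑ +120°: 133 + 120 = 253°
triadic ↑ +120°: 253 + 120 = 373 → 373 − 360 = 13°
triadic ↑ +120°: 13 + 120 = 133°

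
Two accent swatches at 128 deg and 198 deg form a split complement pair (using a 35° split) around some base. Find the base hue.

343°

The accents sit 35° either side of the complement, so the complement is their short-arc midpoint on the wheel.
Short-arc midpoint of 128° and 198°: 163°.
Base is 180° from the complement: 163 − 180 = -17 → -17 + 360 = 343°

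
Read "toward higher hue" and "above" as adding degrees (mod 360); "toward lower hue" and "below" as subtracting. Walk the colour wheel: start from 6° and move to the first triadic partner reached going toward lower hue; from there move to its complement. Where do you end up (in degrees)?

6 − 120 = -114 → -114 + 360 = 246°   (triadic ↓)
246 + 180 = 426 → 426 − 360 = 66°   (complement)

66°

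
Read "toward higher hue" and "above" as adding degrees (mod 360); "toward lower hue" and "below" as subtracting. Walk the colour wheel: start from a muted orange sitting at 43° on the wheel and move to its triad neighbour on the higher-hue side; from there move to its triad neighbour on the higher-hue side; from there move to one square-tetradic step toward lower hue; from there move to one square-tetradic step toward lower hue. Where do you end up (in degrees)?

103°

43 + 120 = 163°   (triadic ↑)
163 + 120 = 283°   (triadic ↑)
283 − 90 = 193°   (square ↓)
193 − 90 = 103°   (square ↓)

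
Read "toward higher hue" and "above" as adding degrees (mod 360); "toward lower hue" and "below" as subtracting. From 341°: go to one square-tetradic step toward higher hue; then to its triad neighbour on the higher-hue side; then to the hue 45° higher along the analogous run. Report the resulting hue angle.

236°

+90° (square ↑): 341 + 90 = 431 → 431 − 360 = 71°
+120° (triadic ↑): 71 + 120 = 191°
+45° (analog 45° ↑): 191 + 45 = 236°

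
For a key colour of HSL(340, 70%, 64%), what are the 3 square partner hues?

A square tetradic scheme places four hues every 90°.
340 + 90 = 430 → 430 − 360 = 70°
340 + 180 = 520 → 520 − 360 = 160°
340 + 270 = 610 → 610 − 360 = 250°

70°, 160°, and 250°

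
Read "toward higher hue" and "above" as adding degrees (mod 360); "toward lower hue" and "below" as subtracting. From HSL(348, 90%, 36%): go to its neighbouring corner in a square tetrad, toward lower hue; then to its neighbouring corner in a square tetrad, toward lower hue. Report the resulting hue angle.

168°

square ↓ −90°: 348 − 90 = 258°
square ↓ −90°: 258 − 90 = 168°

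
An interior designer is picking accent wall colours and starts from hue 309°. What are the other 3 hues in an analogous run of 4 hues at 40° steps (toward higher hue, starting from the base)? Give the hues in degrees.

Analogous hues sit every 40° along the wheel.
309 + 40 = 349°
309 + 80 = 389 → 389 − 360 = 29°
309 + 120 = 429 → 429 − 360 = 69°

349°, 29°, 69°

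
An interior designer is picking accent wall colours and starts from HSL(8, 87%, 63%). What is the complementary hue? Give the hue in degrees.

The complement sits 180° across the wheel.
8 + 180 = 188°

188°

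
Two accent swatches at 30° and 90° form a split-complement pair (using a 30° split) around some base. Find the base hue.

240°

The accents sit 30° either side of the complement, so the complement is their short-arc midpoint on the wheel.
Short-arc midpoint of 30° and 90°: 60°.
Base is 180° from the complement: 60 − 180 = -120 → -120 + 360 = 240°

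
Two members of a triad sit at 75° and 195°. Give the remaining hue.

315°

A triad spaces three hues 120° apart.
The full set is {75°, 195°, 315°}.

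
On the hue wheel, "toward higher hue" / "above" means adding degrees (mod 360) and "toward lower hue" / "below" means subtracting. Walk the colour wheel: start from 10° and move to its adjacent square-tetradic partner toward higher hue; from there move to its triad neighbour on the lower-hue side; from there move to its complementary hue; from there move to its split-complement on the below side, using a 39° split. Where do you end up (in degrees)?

301°

+90° (square ↑): 10 + 90 = 100°
−120° (triadic ↓): 100 − 120 = -20 → -20 + 360 = 340°
+180° (complement): 340 + 180 = 520 → 520 − 360 = 160°
+141° (split-comp 39° ↓): 160 + 141 = 301°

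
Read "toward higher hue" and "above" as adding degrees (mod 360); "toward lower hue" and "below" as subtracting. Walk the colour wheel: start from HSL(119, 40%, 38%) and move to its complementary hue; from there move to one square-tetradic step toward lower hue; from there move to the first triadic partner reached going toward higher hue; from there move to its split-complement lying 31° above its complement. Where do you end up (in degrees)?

+180° (complement): 119 + 180 = 299°
−90° (square ↓): 299 − 90 = 209°
+120° (triadic ↑): 209 + 120 = 329°
+211° (split-comp 31° ↑): 329 + 211 = 540 → 540 − 360 = 180°

180°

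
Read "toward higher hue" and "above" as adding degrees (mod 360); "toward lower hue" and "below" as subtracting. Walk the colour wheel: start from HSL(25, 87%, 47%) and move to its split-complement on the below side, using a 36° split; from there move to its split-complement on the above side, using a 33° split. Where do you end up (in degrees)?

22°

25 + 144 = 169°   (split-comp 36° ↓)
169 + 213 = 382 → 382 − 360 = 22°   (split-comp 33° ↑)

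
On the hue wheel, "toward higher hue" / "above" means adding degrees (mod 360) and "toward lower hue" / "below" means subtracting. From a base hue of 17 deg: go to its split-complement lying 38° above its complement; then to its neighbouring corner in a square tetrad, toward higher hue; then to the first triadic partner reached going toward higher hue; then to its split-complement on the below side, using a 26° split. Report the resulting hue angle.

239°

split-comp 38° ↑ +218°: 17 + 218 = 235°
square ↑ +90°: 235 + 90 = 325°
triadic ↑ +120°: 325 + 120 = 445 → 445 − 360 = 85°
split-comp 26° ↓ +154°: 85 + 154 = 239°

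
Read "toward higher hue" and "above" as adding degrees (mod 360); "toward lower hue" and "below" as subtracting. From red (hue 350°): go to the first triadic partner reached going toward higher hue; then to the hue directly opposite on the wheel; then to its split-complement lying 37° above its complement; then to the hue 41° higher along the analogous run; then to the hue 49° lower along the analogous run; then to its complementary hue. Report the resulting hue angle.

319°

+120° (triadic ↑): 350 + 120 = 470 → 470 − 360 = 110°
+180° (complement): 110 + 180 = 290°
+217° (split-comp 37° ↑): 290 + 217 = 507 → 507 − 360 = 147°
+41° (analog 41° ↑): 147 + 41 = 188°
−49° (analog 49° ↓): 188 − 49 = 139°
+180° (complement): 139 + 180 = 319°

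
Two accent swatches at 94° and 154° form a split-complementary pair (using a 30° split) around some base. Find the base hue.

304°

The accents sit 30° either side of the complement, so the complement is their short-arc midpoint on the wheel.
Short-arc midpoint of 94° and 154°: 124°.
Base is 180° from the complement: 124 − 180 = -56 → -56 + 360 = 304°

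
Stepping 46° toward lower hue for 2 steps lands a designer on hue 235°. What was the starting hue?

327°

2 steps of 46° (toward lower hue) give a net shift of −92°.
Start = end − shift: 235 + 92 = 327°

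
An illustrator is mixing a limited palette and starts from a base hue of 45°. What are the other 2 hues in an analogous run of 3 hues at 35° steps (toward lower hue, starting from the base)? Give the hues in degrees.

Analogous hues sit every 35° along the wheel.
45 − 35 = 10°
45 − 70 = -25 → -25 + 360 = 335°

10° and 335°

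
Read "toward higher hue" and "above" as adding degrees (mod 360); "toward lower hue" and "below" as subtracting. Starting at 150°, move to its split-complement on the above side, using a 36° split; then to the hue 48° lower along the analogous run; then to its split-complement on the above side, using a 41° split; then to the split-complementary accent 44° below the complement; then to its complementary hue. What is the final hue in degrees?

150 + 216 = 366 → 366 − 360 = 6°   (split-comp 36° ↑)
6 − 48 = -42 → -42 + 360 = 318°   (analog 48° ↓)
318 + 221 = 539 → 539 − 360 = 179°   (split-comp 41° ↑)
179 + 136 = 315°   (split-comp 44° ↓)
315 + 180 = 495 → 495 − 360 = 135°   (complement)

135°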